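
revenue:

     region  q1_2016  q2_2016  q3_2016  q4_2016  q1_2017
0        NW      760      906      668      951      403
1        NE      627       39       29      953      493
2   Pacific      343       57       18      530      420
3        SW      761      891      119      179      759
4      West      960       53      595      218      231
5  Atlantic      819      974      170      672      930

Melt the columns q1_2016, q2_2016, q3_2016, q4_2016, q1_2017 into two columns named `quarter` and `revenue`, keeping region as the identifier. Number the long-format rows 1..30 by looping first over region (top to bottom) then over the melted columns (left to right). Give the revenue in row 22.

30 rows total (6 × 5). Row 22: index ⌊(22-1)/5⌋ = 4 into region → West; (22-1) mod 5 = 1 into the melted columns → q2_2016.
So row 22 is (West, q2_2016, 53); revenue = 53.

53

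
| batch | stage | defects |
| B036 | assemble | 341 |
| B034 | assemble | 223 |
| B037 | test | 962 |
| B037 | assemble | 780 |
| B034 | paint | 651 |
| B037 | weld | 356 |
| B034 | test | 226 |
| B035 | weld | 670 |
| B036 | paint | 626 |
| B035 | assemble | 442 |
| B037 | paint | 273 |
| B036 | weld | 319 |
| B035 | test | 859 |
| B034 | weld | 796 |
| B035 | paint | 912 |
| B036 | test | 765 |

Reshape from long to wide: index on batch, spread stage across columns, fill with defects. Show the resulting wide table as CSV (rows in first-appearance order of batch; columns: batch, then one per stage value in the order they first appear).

batch,assemble,test,paint,weld
B036,341,765,626,319
B034,223,226,651,796
B037,780,962,273,356
B035,442,859,912,670

Columns: batch plus the 4 distinct stage values (assemble, test, paint, weld).
For example, row B036 column assemble takes defects=341 from the long row (B036, assemble).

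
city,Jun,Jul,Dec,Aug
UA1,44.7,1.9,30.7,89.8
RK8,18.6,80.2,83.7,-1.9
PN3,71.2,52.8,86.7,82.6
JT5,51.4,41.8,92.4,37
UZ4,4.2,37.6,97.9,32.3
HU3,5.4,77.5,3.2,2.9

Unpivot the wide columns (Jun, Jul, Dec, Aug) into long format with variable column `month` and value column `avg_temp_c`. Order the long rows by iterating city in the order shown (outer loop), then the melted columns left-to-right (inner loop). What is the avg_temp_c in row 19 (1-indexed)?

97.9

24 rows total (6 × 4). Row 19: index ⌊(19-1)/4⌋ = 4 into city → UZ4; (19-1) mod 4 = 2 into the melted columns → Dec.
So row 19 is (UZ4, Dec, 97.9); avg_temp_c = 97.9.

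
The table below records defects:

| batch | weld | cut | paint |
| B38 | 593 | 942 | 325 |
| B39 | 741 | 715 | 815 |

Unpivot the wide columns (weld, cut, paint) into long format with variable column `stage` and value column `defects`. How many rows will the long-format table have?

6

2 batch values × 3 melted columns = 6 rows.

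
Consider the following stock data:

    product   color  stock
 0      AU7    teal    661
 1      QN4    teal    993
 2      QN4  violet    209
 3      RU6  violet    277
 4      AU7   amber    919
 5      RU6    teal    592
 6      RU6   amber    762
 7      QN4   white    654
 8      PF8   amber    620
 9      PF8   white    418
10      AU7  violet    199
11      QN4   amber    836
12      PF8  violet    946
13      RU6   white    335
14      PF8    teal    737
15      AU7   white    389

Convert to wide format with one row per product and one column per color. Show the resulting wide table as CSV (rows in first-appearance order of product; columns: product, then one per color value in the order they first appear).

product,teal,violet,amber,white
AU7,661,199,919,389
QN4,993,209,836,654
RU6,592,277,762,335
PF8,737,946,620,418

Columns: product plus the 4 distinct color values (teal, violet, amber, white).
For example, row AU7 column teal takes stock=661 from the long row (AU7, teal).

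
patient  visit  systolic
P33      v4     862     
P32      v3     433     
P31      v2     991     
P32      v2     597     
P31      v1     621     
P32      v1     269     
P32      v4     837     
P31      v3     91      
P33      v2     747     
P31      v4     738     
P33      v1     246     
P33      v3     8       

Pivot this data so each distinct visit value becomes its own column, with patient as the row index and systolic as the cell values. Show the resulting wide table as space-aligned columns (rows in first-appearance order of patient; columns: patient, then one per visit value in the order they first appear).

Columns: patient plus the 4 distinct visit values (v4, v3, v2, v1).
For example, row P33 column v4 takes systolic=862 from the long row (P33, v4).

patient  v4   v3   v2   v1 
P33      862  8    747  246
P32      837  433  597  269
P31      738  91   991  621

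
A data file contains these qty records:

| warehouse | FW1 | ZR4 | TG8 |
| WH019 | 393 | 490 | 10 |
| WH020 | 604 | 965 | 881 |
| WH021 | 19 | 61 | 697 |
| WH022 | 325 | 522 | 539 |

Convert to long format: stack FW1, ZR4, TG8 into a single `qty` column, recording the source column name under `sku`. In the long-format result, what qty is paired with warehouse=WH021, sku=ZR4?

61

Unpivoting turns each (warehouse, wide-column) pair into one long row.
The wide cell at row WH021, column ZR4 holds 61, so the long row (WH021, ZR4) has qty=61.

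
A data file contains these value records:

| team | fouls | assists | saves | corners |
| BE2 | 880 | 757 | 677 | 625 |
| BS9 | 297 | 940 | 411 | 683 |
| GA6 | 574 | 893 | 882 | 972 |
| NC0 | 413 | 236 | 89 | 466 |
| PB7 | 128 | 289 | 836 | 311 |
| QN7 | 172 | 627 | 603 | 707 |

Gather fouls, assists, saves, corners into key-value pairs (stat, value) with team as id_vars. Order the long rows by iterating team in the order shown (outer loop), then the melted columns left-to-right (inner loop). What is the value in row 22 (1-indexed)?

24 rows total (6 × 4). Row 22: index ⌊(22-1)/4⌋ = 5 into team → QN7; (22-1) mod 4 = 1 into the melted columns → assists.
So row 22 is (QN7, assists, 627); value = 627.

627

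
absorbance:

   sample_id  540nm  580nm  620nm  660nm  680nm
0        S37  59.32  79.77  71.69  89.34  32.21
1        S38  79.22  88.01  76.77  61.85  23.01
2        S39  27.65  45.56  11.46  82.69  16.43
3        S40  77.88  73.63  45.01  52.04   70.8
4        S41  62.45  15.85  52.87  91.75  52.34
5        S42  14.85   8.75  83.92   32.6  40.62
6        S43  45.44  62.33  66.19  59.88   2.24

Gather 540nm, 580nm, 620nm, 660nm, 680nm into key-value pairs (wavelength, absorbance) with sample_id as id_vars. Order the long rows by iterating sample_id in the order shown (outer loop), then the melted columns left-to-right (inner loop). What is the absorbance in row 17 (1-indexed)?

73.63

35 rows total (7 × 5). Row 17: index ⌊(17-1)/5⌋ = 3 into sample_id → S40; (17-1) mod 5 = 1 into the melted columns → 580nm.
So row 17 is (S40, 580nm, 73.63); absorbance = 73.63.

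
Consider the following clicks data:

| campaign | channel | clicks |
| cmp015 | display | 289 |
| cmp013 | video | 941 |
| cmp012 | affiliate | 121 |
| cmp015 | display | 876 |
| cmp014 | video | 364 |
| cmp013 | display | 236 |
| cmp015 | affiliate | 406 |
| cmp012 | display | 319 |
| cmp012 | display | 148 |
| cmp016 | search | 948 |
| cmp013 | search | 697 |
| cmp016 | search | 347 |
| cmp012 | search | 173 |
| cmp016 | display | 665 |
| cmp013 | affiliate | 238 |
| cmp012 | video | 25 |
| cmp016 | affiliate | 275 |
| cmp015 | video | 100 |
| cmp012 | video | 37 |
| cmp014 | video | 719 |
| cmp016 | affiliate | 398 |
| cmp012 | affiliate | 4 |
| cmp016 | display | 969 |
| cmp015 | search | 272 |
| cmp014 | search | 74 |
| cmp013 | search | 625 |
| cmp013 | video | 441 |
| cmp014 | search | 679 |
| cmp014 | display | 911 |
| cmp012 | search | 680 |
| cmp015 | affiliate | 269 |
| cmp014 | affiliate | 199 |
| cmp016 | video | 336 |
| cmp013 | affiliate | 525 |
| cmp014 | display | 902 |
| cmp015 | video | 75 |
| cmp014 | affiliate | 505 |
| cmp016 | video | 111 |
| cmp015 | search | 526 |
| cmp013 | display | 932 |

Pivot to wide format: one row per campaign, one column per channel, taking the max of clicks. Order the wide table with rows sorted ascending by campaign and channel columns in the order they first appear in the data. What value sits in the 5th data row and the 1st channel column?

969

With rows sorted ascending by campaign, row 5 is campaign=cmp016. channel columns in first-appearance order: display, video, affiliate, search; column 1 is display.
Long rows with campaign=cmp016, channel=display: max(665, 969) = 969.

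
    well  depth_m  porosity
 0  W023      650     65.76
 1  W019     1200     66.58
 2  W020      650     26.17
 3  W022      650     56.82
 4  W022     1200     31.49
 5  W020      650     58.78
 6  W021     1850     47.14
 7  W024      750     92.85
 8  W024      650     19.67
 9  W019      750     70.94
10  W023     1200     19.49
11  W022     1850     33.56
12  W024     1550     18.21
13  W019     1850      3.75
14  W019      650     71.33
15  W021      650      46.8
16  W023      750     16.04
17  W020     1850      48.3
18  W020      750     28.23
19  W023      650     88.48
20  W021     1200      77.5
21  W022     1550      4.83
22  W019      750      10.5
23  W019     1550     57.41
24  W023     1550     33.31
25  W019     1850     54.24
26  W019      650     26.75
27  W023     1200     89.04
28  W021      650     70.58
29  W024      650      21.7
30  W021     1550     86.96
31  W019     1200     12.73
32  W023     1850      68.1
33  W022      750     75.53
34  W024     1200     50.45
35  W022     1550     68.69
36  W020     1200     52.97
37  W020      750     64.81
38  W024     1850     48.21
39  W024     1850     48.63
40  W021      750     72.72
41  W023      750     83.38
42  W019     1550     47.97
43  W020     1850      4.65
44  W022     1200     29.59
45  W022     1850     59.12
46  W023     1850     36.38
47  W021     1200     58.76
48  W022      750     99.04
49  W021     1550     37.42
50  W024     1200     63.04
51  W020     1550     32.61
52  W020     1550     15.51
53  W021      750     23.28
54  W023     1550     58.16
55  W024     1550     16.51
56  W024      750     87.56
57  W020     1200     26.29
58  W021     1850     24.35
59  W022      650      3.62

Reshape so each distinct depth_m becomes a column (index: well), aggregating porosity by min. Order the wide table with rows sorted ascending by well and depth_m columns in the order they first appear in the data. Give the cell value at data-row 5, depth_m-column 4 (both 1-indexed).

16.04

With rows sorted ascending by well, row 5 is well=W023. depth_m columns in first-appearance order: 650, 1200, 1850, 750, 1550; column 4 is 750.
Long rows with well=W023, depth_m=750: min(16.04, 83.38) = 16.04.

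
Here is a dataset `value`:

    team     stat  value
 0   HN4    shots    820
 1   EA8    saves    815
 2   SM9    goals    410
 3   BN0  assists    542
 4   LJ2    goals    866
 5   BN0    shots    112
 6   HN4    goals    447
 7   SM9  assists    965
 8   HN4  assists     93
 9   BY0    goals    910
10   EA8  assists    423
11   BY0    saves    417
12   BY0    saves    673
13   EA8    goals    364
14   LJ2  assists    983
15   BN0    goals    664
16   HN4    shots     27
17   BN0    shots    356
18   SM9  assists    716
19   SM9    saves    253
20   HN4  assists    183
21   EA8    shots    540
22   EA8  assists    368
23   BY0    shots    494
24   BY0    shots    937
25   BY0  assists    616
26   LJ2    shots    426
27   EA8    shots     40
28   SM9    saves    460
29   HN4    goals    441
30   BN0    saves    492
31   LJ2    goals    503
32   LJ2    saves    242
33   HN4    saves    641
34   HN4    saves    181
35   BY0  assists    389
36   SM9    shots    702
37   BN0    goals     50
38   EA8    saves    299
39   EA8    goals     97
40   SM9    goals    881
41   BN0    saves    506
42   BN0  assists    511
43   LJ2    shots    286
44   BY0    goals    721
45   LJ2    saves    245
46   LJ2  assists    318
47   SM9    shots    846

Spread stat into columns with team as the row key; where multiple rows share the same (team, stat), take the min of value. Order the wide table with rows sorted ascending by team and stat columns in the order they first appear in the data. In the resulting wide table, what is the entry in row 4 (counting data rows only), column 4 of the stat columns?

93

With rows sorted ascending by team, row 4 is team=HN4. stat columns in first-appearance order: shots, saves, goals, assists; column 4 is assists.
Long rows with team=HN4, stat=assists: min(93, 183) = 93.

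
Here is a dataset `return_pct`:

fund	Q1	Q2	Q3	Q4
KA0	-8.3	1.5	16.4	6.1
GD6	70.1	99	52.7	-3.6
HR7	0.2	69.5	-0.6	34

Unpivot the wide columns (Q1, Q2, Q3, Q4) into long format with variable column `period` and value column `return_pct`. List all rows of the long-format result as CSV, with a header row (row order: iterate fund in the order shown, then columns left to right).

Each (fund, column) pair becomes one row: 3 × 4 = 12 rows.
For example, (KA0, Q1) → return_pct=-8.3.

fund,period,return_pct
KA0,Q1,-8.3
KA0,Q2,1.5
KA0,Q3,16.4
KA0,Q4,6.1
GD6,Q1,70.1
GD6,Q2,99
GD6,Q3,52.7
GD6,Q4,-3.6
HR7,Q1,0.2
HR7,Q2,69.5
HR7,Q3,-0.6
HR7,Q4,34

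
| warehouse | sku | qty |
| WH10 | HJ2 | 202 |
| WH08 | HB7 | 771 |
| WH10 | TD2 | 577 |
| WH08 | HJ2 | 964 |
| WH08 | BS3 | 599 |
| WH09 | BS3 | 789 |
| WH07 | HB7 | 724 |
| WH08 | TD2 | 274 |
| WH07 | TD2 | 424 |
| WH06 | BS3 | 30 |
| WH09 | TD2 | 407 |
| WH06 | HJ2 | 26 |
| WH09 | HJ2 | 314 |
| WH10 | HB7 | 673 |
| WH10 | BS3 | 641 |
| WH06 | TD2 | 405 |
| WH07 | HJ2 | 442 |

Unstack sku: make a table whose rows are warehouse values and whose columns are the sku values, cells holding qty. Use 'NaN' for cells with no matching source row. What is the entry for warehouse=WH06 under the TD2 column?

The long row with warehouse=WH06, sku=TD2 has qty=405.

405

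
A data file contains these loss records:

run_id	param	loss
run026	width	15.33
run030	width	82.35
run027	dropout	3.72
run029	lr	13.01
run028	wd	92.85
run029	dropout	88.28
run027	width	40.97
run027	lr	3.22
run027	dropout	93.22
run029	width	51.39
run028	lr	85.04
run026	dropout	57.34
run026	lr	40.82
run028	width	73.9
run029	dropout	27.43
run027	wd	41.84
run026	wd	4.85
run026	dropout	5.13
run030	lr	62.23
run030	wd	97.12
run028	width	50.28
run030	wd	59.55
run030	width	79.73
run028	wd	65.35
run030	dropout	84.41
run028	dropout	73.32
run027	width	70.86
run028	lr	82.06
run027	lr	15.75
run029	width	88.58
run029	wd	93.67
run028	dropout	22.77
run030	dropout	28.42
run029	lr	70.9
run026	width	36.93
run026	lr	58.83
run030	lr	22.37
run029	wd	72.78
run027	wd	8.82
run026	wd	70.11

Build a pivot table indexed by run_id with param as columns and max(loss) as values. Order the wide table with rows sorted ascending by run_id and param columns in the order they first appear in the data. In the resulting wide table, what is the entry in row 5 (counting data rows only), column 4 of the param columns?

With rows sorted ascending by run_id, row 5 is run_id=run030. param columns in first-appearance order: width, dropout, lr, wd; column 4 is wd.
Long rows with run_id=run030, param=wd: max(97.12, 59.55) = 97.12.

97.12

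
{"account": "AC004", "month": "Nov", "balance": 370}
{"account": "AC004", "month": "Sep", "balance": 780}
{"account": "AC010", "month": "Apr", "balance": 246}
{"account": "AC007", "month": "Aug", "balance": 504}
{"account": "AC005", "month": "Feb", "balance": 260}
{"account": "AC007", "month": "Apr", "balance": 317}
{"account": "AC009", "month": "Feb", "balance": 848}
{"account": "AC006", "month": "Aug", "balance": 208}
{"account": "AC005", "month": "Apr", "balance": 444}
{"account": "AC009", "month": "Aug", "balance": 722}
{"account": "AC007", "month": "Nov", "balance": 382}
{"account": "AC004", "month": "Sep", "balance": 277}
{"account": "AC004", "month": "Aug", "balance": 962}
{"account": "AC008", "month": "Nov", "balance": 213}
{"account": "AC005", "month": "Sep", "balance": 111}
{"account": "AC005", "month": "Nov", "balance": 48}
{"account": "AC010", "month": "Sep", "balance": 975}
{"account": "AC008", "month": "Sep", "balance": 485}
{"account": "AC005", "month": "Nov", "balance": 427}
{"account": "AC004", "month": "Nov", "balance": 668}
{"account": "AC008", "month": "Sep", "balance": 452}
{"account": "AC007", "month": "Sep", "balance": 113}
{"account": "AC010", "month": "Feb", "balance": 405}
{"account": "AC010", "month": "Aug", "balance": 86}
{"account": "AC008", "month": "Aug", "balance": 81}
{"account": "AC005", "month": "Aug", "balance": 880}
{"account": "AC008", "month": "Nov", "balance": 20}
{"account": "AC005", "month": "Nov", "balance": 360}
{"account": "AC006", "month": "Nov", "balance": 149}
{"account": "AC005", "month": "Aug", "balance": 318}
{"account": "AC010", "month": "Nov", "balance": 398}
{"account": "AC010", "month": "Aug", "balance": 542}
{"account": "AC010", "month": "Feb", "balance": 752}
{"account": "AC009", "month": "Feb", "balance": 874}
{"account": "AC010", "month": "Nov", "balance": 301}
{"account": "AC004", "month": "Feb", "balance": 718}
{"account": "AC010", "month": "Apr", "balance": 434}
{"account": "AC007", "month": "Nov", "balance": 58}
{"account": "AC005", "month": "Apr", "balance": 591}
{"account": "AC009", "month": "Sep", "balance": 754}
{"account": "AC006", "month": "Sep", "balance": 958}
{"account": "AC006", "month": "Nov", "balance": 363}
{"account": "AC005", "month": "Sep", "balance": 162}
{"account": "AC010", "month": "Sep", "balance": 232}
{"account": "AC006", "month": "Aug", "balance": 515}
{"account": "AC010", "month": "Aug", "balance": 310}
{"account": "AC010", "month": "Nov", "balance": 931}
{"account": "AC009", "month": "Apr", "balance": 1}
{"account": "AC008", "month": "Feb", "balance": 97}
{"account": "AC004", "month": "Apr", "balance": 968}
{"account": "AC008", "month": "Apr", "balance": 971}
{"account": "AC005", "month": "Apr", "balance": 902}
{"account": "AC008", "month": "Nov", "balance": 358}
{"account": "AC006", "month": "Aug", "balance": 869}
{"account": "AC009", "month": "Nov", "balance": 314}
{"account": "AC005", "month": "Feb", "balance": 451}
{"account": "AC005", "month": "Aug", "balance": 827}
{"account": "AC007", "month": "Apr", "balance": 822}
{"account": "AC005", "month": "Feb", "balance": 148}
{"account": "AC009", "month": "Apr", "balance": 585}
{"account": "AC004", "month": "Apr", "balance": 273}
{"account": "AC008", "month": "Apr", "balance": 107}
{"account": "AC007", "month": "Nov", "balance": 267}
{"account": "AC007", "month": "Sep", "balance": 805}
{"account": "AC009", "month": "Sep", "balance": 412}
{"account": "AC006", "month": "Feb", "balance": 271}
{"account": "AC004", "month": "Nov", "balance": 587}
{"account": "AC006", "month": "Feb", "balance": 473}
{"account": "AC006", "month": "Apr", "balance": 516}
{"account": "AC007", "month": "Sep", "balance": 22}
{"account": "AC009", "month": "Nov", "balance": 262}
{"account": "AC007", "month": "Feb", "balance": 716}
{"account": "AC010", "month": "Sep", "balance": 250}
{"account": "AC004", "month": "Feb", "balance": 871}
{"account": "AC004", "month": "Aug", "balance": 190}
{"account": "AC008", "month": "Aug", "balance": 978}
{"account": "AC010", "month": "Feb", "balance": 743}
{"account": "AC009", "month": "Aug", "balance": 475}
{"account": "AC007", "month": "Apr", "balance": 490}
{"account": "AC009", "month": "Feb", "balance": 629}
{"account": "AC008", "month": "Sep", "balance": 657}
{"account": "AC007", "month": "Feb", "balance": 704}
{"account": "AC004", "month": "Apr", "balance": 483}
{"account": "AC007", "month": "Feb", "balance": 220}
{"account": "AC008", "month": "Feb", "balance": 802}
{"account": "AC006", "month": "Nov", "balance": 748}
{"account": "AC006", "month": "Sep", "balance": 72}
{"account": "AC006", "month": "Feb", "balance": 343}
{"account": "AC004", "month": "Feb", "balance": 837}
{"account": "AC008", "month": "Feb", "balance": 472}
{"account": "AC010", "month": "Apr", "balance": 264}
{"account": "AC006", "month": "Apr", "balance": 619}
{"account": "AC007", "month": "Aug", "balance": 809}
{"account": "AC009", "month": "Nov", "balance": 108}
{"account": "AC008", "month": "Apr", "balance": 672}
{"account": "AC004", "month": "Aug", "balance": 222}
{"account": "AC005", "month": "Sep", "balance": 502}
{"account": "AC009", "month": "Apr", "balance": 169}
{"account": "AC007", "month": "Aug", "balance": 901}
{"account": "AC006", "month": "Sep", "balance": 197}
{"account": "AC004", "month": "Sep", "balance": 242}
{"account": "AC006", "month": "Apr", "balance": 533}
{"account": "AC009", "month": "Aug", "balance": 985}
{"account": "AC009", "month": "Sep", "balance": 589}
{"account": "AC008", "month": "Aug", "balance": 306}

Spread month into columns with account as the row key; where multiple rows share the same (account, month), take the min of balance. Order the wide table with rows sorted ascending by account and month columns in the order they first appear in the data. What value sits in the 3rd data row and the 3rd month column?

With rows sorted ascending by account, row 3 is account=AC006. month columns in first-appearance order: Nov, Sep, Apr, Aug, Feb; column 3 is Apr.
Long rows with account=AC006, month=Apr: min(516, 619, 533) = 516.

516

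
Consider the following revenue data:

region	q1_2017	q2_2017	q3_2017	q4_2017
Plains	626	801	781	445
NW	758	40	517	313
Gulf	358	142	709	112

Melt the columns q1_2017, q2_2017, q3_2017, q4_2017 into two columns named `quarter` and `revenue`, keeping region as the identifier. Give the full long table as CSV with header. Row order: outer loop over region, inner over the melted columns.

Each (region, column) pair becomes one row: 3 × 4 = 12 rows.
For example, (Plains, q1_2017) → revenue=626.

region,quarter,revenue
Plains,q1_2017,626
Plains,q2_2017,801
Plains,q3_2017,781
Plains,q4_2017,445
NW,q1_2017,758
NW,q2_2017,40
NW,q3_2017,517
NW,q4_2017,313
Gulf,q1_2017,358
Gulf,q2_2017,142
Gulf,q3_2017,709
Gulf,q4_2017,112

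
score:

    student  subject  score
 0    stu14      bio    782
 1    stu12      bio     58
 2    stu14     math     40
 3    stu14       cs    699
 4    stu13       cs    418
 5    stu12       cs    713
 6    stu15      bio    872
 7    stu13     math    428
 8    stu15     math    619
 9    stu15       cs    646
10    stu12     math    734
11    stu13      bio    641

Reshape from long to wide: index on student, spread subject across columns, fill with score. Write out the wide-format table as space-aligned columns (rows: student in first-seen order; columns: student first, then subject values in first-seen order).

Columns: student plus the 3 distinct subject values (bio, math, cs).
For example, row stu14 column bio takes score=782 from the long row (stu14, bio).

student  bio  math  cs 
stu14    782  40    699
stu12    58   734   713
stu13    641  428   418
stu15    872  619   646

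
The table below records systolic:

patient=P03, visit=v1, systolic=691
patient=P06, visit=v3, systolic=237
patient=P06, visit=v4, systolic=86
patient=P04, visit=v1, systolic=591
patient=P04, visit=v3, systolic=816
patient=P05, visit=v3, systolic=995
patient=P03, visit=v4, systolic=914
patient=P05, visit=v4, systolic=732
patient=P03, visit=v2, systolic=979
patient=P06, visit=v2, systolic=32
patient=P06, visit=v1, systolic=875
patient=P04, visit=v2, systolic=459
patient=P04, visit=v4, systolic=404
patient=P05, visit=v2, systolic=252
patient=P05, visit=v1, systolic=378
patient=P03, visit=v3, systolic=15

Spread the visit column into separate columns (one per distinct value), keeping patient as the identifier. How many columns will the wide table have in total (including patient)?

1 column for patient plus 4 distinct visit values → 5 columns.

5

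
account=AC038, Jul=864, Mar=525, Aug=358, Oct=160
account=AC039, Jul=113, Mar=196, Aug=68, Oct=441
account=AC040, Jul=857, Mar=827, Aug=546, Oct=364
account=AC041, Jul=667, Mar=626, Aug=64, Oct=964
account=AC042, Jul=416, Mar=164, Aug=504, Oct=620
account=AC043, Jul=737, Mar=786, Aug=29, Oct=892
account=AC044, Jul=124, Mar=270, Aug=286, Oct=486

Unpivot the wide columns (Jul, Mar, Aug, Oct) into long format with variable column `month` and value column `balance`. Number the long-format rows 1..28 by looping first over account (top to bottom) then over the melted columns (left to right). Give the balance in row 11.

28 rows total (7 × 4). Row 11: index ⌊(11-1)/4⌋ = 2 into account → AC040; (11-1) mod 4 = 2 into the melted columns → Aug.
So row 11 is (AC040, Aug, 546); balance = 546.

546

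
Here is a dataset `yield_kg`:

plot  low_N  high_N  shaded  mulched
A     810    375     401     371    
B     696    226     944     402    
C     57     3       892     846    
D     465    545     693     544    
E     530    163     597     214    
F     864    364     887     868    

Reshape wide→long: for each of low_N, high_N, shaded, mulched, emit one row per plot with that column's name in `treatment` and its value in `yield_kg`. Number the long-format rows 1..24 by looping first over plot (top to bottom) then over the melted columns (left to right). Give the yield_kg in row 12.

846

24 rows total (6 × 4). Row 12: index ⌊(12-1)/4⌋ = 2 into plot → C; (12-1) mod 4 = 3 into the melted columns → mulched.
So row 12 is (C, mulched, 846); yield_kg = 846.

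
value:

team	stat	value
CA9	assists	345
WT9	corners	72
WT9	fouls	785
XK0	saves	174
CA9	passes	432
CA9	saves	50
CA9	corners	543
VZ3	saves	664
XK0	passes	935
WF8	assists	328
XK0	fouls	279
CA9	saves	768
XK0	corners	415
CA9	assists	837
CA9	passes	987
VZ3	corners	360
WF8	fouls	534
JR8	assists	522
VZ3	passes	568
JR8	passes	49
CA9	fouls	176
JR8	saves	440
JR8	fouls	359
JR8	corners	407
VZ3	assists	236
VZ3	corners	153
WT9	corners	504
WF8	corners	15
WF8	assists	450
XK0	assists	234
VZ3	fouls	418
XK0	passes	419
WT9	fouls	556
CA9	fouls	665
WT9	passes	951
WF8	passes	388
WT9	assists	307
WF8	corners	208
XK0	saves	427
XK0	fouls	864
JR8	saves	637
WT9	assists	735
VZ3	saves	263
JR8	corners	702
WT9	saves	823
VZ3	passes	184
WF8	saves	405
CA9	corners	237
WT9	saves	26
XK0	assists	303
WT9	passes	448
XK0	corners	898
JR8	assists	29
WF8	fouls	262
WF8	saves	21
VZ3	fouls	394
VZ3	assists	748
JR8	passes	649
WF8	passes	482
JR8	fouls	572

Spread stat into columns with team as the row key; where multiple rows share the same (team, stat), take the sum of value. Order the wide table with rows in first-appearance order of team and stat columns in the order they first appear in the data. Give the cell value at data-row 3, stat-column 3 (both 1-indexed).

With rows in first-appearance order of team, row 3 is team=XK0. stat columns in first-appearance order: assists, corners, fouls, saves, passes; column 3 is fouls.
Long rows with team=XK0, stat=fouls: 279 + 864 = 1143.

1143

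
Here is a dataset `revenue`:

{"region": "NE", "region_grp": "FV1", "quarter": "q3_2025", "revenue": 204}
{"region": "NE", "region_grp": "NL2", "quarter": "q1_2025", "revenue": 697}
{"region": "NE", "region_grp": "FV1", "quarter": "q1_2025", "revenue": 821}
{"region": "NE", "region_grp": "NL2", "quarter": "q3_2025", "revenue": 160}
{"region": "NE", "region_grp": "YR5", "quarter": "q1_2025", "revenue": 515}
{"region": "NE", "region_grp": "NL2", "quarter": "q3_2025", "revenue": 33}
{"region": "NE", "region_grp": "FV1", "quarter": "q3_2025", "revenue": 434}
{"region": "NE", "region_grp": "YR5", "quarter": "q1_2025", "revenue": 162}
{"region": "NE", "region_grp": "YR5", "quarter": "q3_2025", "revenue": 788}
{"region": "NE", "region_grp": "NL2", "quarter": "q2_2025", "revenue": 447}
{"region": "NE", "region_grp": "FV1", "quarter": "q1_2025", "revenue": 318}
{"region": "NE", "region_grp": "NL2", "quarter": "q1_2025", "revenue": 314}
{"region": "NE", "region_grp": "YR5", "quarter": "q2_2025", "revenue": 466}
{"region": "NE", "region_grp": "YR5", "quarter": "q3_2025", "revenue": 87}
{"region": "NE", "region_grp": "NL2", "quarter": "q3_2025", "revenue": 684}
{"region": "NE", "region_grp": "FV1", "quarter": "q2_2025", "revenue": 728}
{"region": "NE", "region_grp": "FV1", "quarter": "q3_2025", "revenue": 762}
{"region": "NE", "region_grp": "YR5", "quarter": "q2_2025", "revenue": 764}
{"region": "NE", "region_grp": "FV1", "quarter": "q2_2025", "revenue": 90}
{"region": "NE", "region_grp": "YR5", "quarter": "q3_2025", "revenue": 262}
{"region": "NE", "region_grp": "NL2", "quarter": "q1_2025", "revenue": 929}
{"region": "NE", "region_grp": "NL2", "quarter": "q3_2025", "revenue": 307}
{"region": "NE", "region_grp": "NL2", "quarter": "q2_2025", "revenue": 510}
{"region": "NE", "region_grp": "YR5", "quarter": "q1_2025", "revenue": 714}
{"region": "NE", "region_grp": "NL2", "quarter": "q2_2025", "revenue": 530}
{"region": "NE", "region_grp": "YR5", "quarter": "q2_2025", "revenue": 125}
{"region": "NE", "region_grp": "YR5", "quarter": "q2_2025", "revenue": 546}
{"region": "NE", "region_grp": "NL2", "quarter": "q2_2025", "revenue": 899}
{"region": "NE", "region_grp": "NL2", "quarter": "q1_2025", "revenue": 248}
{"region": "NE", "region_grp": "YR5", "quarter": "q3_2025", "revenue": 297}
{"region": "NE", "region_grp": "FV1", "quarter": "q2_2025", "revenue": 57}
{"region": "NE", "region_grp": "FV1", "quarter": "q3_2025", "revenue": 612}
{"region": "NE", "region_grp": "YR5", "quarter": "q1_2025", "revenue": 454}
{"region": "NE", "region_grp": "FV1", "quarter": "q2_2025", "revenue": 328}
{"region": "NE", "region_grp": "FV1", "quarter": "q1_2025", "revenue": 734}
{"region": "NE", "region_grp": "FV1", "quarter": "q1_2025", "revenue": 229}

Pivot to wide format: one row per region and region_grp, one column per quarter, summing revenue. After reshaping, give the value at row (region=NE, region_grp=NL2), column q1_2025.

Rows with region=NE, region_grp=NL2 and quarter=q1_2025: revenue values are 697, 314, 929, 248.
697 + 314 + 929 + 248 = 2188.

2188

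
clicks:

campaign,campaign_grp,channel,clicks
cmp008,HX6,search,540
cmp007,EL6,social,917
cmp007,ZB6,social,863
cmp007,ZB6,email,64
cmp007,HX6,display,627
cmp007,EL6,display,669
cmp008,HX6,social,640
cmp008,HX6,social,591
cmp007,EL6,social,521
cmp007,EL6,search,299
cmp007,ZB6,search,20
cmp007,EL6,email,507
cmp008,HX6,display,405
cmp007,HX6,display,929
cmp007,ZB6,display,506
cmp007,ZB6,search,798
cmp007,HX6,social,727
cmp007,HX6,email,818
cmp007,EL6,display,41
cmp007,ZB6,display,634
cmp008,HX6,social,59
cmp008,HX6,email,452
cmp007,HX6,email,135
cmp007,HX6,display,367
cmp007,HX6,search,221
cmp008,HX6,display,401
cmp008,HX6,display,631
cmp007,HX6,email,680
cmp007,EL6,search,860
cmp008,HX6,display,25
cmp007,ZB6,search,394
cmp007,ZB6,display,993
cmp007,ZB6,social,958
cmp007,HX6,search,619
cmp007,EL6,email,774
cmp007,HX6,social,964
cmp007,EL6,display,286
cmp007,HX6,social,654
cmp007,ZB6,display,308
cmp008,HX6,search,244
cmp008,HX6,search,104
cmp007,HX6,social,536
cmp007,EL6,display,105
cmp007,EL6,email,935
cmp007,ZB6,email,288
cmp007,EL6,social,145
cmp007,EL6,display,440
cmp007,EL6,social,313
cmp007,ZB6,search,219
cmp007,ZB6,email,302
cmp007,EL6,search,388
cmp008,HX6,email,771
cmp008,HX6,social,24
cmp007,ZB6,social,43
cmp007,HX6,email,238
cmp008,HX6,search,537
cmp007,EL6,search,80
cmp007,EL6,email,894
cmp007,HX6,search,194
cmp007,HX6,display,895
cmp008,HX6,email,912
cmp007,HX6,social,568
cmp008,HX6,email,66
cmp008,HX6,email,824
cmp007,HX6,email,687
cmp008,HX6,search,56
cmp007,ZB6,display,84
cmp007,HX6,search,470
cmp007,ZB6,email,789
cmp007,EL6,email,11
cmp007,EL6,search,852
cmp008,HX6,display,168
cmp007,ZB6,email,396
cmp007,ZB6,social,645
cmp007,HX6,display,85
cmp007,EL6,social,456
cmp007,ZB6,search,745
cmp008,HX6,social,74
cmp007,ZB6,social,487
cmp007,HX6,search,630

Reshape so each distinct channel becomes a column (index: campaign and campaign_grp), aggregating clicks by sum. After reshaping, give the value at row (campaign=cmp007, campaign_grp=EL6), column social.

2352

Rows with campaign=cmp007, campaign_grp=EL6 and channel=social: clicks values are 917, 521, 145, 313, 456.
917 + 521 + 145 + 313 + 456 = 2352.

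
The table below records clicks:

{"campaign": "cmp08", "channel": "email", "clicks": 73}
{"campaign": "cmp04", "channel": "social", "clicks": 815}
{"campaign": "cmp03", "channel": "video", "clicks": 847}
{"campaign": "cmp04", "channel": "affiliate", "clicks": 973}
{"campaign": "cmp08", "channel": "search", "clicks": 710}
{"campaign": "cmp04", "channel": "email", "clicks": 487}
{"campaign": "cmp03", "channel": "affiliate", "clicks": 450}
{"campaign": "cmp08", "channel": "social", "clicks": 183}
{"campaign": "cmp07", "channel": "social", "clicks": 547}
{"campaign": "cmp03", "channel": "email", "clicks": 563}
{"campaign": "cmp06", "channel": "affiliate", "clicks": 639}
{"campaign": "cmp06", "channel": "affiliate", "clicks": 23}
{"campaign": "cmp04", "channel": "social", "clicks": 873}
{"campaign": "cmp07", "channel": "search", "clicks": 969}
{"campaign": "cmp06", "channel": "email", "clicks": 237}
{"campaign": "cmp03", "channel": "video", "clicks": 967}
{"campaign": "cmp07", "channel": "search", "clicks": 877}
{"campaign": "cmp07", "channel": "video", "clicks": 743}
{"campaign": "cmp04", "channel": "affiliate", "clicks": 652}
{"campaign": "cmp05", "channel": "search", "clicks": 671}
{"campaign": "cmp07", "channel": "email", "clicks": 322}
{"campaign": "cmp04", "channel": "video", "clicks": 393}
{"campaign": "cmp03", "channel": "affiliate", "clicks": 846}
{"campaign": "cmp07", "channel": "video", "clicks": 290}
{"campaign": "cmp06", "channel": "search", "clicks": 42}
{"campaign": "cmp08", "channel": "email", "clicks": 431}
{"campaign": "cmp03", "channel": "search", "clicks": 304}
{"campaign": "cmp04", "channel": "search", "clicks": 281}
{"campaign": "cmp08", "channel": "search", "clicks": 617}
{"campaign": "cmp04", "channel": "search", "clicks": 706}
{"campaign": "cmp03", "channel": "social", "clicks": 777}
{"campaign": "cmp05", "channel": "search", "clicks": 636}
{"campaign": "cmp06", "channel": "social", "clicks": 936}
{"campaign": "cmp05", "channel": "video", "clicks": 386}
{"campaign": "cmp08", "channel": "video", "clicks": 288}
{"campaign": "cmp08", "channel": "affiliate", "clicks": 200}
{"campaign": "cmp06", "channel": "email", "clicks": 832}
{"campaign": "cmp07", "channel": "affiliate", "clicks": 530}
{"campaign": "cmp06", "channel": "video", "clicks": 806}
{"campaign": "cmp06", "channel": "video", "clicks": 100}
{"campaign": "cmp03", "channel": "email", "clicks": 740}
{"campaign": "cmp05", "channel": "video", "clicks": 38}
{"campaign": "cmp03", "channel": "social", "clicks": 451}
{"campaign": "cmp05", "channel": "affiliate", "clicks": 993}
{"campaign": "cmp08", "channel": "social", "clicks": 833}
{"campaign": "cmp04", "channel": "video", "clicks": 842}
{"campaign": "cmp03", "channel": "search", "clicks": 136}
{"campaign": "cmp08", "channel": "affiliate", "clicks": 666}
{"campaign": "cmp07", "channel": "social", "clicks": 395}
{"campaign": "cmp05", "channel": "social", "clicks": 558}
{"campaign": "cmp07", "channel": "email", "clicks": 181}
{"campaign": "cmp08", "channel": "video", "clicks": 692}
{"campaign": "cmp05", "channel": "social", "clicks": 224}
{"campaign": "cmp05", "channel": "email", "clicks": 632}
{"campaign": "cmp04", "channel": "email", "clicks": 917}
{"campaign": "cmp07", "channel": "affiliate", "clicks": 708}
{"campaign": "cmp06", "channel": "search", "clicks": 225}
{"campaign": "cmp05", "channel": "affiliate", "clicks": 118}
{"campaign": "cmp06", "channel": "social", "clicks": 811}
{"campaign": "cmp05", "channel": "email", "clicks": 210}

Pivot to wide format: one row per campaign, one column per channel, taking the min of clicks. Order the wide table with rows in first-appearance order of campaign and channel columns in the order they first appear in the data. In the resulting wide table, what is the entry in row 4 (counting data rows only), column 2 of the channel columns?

395

With rows in first-appearance order of campaign, row 4 is campaign=cmp07. channel columns in first-appearance order: email, social, video, affiliate, search; column 2 is social.
Long rows with campaign=cmp07, channel=social: min(547, 395) = 395.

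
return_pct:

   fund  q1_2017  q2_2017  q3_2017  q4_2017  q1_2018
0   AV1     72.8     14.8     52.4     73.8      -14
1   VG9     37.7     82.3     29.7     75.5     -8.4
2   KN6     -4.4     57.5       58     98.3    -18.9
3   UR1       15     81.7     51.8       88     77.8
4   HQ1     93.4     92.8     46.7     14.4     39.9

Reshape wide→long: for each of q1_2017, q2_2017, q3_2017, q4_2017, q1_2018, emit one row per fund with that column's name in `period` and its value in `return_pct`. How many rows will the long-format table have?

5 fund values × 5 melted columns = 25 rows.

25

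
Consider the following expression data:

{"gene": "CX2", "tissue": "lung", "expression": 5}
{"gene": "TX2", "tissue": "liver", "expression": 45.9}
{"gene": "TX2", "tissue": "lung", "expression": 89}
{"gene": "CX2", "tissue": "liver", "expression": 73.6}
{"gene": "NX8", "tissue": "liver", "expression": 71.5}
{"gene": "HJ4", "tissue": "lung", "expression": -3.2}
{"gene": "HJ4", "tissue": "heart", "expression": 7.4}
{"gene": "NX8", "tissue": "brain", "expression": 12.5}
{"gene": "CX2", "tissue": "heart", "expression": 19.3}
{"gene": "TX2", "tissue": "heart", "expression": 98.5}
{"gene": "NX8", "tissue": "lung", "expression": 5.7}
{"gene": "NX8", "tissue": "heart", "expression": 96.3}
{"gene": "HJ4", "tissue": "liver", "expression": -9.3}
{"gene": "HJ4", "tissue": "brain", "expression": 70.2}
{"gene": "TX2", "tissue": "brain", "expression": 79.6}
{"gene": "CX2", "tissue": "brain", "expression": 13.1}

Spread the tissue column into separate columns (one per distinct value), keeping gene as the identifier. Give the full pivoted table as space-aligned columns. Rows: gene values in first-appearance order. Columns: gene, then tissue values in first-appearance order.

gene  lung  liver  heart  brain
CX2   5     73.6   19.3   13.1 
TX2   89    45.9   98.5   79.6 
NX8   5.7   71.5   96.3   12.5 
HJ4   -3.2  -9.3   7.4    70.2 

Columns: gene plus the 4 distinct tissue values (lung, liver, heart, brain).
For example, row CX2 column lung takes expression=5 from the long row (CX2, lung).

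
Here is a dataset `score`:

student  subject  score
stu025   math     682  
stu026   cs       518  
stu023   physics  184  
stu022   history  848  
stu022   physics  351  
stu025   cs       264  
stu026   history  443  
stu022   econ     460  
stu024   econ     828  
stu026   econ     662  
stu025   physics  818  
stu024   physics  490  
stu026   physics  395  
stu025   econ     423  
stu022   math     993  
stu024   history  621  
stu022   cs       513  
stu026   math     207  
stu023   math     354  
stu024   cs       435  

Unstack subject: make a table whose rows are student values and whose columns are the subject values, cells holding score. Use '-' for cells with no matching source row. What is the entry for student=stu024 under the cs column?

435

The long row with student=stu024, subject=cs has score=435.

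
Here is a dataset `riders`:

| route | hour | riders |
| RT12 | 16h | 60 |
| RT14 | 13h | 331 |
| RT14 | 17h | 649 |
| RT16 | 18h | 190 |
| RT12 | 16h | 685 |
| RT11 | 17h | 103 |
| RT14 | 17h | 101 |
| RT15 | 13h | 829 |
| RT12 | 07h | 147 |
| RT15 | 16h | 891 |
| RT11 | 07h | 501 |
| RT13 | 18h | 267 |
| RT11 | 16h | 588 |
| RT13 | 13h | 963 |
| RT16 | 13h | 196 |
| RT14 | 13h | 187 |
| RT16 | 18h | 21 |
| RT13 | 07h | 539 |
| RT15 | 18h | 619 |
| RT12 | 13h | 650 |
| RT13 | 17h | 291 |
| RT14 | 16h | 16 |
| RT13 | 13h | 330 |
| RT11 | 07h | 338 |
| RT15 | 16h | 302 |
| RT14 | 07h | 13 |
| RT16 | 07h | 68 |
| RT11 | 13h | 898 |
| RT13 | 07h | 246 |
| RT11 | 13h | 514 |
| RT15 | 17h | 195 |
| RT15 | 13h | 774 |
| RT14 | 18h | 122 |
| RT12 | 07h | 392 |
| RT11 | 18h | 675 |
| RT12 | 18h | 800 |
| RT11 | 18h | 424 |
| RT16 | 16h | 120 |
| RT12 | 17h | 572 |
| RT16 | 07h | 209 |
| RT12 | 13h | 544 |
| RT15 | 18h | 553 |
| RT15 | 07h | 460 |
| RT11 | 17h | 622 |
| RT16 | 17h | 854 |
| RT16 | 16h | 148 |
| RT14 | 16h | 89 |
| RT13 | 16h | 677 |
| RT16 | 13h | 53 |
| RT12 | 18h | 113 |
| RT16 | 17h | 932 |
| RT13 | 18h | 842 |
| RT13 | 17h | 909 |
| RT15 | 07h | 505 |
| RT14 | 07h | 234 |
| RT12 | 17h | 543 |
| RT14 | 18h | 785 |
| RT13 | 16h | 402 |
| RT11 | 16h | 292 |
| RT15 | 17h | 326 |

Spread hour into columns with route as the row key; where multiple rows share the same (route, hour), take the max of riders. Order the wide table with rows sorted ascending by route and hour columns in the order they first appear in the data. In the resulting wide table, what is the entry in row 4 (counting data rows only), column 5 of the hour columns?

234

With rows sorted ascending by route, row 4 is route=RT14. hour columns in first-appearance order: 16h, 13h, 17h, 18h, 07h; column 5 is 07h.
Long rows with route=RT14, hour=07h: max(13, 234) = 234.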